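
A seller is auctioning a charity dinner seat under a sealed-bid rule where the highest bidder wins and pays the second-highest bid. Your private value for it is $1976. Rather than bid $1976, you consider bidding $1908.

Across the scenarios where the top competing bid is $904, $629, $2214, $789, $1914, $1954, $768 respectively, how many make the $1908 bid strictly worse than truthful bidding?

The deviation hurts exactly when the highest competing bid lies strictly between $1908 and $1976 — underbidding then forfeits a profitable win.
$904: below both → same outcome either way.
$629: below both → same outcome either way.
$2214: above both → same outcome either way.
$789: below both → same outcome either way.
$1914: inside the interval → strictly worse (loss $62).
$1954: inside the interval → strictly worse (loss $22).
$768: below both → same outcome either way.
Count: 2.

2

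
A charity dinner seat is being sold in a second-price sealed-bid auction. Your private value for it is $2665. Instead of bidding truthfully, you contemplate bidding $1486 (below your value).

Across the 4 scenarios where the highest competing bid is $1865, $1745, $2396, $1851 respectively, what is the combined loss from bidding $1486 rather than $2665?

$2803

The deviation costs you only when the competing bid falls strictly between $1486 and $2665; elsewhere both bids give the same outcome.
$1865: truthful payoff $800, deviation payoff $0 → loss $800.
$1745: truthful payoff $920, deviation payoff $0 → loss $920.
$2396: truthful payoff $269, deviation payoff $0 → loss $269.
$1851: truthful payoff $814, deviation payoff $0 → loss $814.
Total loss = $800 + $920 + $269 + $814 = $2803.
In a second-price auction your bid sets only whether you win, not what you pay, so bidding your true value is weakly dominant.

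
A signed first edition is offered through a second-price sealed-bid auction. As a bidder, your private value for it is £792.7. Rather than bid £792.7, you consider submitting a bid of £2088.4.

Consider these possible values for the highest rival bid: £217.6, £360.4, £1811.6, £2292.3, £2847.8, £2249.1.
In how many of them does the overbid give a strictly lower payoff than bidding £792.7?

1

The deviation hurts exactly when the highest competing bid lies strictly between £792.7 and £2088.4 — overbidding then wins at a price above your value.
£217.6: below both → same outcome either way.
£360.4: below both → same outcome either way.
£1811.6: inside the interval → strictly worse (loss £1018.9).
£2292.3: above both → same outcome either way.
£2847.8: above both → same outcome either way.
£2249.1: above both → same outcome either way.
Count: 1.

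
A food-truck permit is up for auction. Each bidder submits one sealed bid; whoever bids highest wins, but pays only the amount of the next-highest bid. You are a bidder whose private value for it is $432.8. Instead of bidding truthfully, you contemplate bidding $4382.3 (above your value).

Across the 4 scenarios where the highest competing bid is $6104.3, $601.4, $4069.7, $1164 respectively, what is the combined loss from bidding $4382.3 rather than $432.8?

$4536.7

The deviation costs you only when the competing bid falls strictly between $432.8 and $4382.3; elsewhere both bids give the same outcome.
$6104.3: outcomes coincide → loss $0.
$601.4: truthful payoff $0, deviation payoff −$168.6 → loss $168.6.
$4069.7: truthful payoff $0, deviation payoff −$3636.9 → loss $3636.9.
$1164: truthful payoff $0, deviation payoff −$731.2 → loss $731.2.
Total loss = $168.6 + $3636.9 + $731.2 = $4536.7.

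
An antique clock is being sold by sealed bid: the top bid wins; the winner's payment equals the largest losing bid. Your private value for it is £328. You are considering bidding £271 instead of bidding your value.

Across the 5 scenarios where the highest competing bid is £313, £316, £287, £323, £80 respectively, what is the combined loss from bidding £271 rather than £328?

£73

The deviation costs you only when the competing bid falls strictly between £271 and £328; elsewhere both bids give the same outcome.
£313: truthful payoff £15, deviation payoff £0 → loss £15.
£316: truthful payoff £12, deviation payoff £0 → loss £12.
£287: truthful payoff £41, deviation payoff £0 → loss £41.
£323: truthful payoff £5, deviation payoff £0 → loss £5.
£80: outcomes coincide → loss £0.
Total loss = £15 + £12 + £41 + £5 = £73.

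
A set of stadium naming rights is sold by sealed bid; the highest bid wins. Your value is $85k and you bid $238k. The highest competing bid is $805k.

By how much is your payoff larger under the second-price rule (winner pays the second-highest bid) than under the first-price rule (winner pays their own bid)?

Your bid $238k is below $805k, so you lose under either rule.
Payoff is $0k in both cases; difference = $0k.

$0k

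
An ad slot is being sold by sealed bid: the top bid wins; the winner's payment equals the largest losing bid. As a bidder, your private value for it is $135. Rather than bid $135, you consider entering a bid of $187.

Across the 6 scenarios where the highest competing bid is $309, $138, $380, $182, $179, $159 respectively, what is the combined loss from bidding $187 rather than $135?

$118

The deviation costs you only when the competing bid falls strictly between $135 and $187; elsewhere both bids give the same outcome.
$309: outcomes coincide → loss $0.
$138: truthful payoff $0, deviation payoff −$3 → loss $3.
$380: outcomes coincide → loss $0.
$182: truthful payoff $0, deviation payoff −$47 → loss $47.
$179: truthful payoff $0, deviation payoff −$44 → loss $44.
$159: truthful payoff $0, deviation payoff −$24 → loss $24.
Total loss = $3 + $47 + $44 + $24 = $118.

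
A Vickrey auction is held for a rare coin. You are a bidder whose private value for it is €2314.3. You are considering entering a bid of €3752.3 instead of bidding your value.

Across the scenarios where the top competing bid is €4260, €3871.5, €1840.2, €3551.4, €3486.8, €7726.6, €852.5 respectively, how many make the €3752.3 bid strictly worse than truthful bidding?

2

The deviation hurts exactly when the highest competing bid lies strictly between €2314.3 and €3752.3 — overbidding then wins at a price above your value.
€4260: above both → same outcome either way.
€3871.5: above both → same outcome either way.
€1840.2: below both → same outcome either way.
€3551.4: inside the interval → strictly worse (loss €1237.1).
€3486.8: inside the interval → strictly worse (loss €1172.5).
€7726.6: above both → same outcome either way.
€852.5: below both → same outcome either way.
Count: 2.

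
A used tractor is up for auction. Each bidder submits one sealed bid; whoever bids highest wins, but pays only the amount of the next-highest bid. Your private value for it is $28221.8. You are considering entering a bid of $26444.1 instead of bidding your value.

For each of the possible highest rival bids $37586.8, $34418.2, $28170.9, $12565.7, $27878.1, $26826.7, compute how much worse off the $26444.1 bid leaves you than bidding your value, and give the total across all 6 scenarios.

The deviation costs you only when the competing bid falls strictly between $26444.1 and $28221.8; elsewhere both bids give the same outcome.
$37586.8: outcomes coincide → loss $0.
$34418.2: outcomes coincide → loss $0.
$28170.9: truthful payoff $50.9, deviation payoff $0 → loss $50.9.
$12565.7: outcomes coincide → loss $0.
$27878.1: truthful payoff $343.7, deviation payoff $0 → loss $343.7.
$26826.7: truthful payoff $1395.1, deviation payoff $0 → loss $1395.1.
Total loss = $50.9 + $343.7 + $1395.1 = $1789.7.

$1789.7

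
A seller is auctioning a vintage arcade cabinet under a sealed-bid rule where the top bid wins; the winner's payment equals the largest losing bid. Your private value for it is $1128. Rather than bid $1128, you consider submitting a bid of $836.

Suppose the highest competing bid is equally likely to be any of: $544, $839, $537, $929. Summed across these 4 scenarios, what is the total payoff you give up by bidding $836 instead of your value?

$488

The deviation costs you only when the competing bid falls strictly between $836 and $1128; elsewhere both bids give the same outcome.
$544: outcomes coincide → loss $0.
$839: truthful payoff $289, deviation payoff $0 → loss $289.
$537: outcomes coincide → loss $0.
$929: truthful payoff $199, deviation payoff $0 → loss $199.
Total loss = $289 + $199 = $488.
In a second-price auction your bid sets only whether you win, not what you pay, so bidding your true value is weakly dominant.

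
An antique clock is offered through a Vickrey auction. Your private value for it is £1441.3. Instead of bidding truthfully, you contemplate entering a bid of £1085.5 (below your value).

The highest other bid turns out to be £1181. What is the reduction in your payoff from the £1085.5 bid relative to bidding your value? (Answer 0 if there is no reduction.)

Bidding your value £1441.3: you win (since £1441.3 > £1181) and pay £1181. Payoff £260.3.
Bidding £1085.5: you lose. Payoff £0.
The competing bid £1181 lies between your shaded bid and your value, so underbidding forfeits an item you could have won at a profitable price.
Loss from deviating = £260.3 − (£0) = £260.3.
Truthful bidding weakly dominates here: raising your bid can only win items priced above your value, and lowering it can only forfeit items priced below.

£260.3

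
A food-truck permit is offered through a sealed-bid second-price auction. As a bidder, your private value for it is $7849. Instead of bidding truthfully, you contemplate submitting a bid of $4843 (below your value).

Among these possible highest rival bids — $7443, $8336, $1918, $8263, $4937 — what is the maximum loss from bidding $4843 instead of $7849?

$7443: truthful gives $406, deviation gives $0 → loss $406.
$8336: same outcome either way → loss $0.
$1918: same outcome either way → loss $0.
$8263: same outcome either way → loss $0.
$4937: truthful gives $2912, deviation gives $0 → loss $2912.
Maximum loss: $2912.

$2912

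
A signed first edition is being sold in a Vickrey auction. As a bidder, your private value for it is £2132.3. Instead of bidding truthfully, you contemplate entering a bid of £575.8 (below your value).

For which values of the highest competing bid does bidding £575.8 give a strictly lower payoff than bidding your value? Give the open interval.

(£575.8, £2132.3)

If the competing bid is below £575.8, both bids win at the same price — no difference.
If it is above £2132.3, both bids lose — no difference.
If it lies strictly between £575.8 and £2132.3, bidding your value wins at a price below your value (positive payoff) while bidding £575.8 loses (payoff 0).
So the deviation strictly hurts on the open interval (£575.8, £2132.3).
In a second-price auction your bid sets only whether you win, not what you pay, so bidding your true value is weakly dominant.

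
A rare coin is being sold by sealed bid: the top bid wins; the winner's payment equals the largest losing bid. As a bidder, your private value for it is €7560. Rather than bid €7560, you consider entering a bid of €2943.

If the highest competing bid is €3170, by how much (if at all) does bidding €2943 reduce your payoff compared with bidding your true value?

€4390

Bidding your value €7560: you win (since €7560 > €3170) and pay €3170. Payoff €4390.
Bidding €2943: you lose. Payoff €0.
The competing bid €3170 lies between your shaded bid and your value, so underbidding forfeits an item you could have won at a profitable price.
Loss from deviating = €4390 − (€0) = €4390.
In a second-price auction your bid sets only whether you win, not what you pay, so bidding your true value is weakly dominant.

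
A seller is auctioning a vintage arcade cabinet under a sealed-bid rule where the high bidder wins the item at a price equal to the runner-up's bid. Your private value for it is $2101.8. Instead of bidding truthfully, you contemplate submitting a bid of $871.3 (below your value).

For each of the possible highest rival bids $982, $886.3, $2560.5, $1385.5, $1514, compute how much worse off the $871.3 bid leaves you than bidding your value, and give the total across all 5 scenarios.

The deviation costs you only when the competing bid falls strictly between $871.3 and $2101.8; elsewhere both bids give the same outcome.
$982: truthful payoff $1119.8, deviation payoff $0 → loss $1119.8.
$886.3: truthful payoff $1215.5, deviation payoff $0 → loss $1215.5.
$2560.5: outcomes coincide → loss $0.
$1385.5: truthful payoff $716.3, deviation payoff $0 → loss $716.3.
$1514: truthful payoff $587.8, deviation payoff $0 → loss $587.8.
Total loss = $1119.8 + $1215.5 + $716.3 + $587.8 = $3639.4.

$3639.4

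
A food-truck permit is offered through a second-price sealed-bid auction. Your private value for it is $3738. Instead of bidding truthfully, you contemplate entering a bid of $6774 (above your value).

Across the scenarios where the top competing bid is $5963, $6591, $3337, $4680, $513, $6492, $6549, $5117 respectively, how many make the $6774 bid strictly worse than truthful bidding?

The deviation hurts exactly when the highest competing bid lies strictly between $3738 and $6774 — overbidding then wins at a price above your value.
$5963: inside the interval → strictly worse (loss $2225).
$6591: inside the interval → strictly worse (loss $2853).
$3337: below both → same outcome either way.
$4680: inside the interval → strictly worse (loss $942).
$513: below both → same outcome either way.
$6492: inside the interval → strictly worse (loss $2754).
$6549: inside the interval → strictly worse (loss $2811).
$5117: inside the interval → strictly worse (loss $1379).
Count: 6.

6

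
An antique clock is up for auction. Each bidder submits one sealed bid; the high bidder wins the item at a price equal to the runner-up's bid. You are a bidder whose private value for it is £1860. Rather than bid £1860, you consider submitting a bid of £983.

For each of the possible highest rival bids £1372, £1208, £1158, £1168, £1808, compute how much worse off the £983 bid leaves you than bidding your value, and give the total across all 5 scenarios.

The deviation costs you only when the competing bid falls strictly between £983 and £1860; elsewhere both bids give the same outcome.
£1372: truthful payoff £488, deviation payoff £0 → loss £488.
£1208: truthful payoff £652, deviation payoff £0 → loss £652.
£1158: truthful payoff £702, deviation payoff £0 → loss £702.
£1168: truthful payoff £692, deviation payoff £0 → loss £692.
£1808: truthful payoff £52, deviation payoff £0 → loss £52.
Total loss = £488 + £652 + £702 + £692 + £52 = £2586.

£2586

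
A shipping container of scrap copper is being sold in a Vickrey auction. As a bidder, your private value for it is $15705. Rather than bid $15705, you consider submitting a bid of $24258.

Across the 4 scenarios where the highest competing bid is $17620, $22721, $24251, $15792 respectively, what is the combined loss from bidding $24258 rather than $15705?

The deviation costs you only when the competing bid falls strictly between $15705 and $24258; elsewhere both bids give the same outcome.
$17620: truthful payoff $0, deviation payoff −$1915 → loss $1915.
$22721: truthful payoff $0, deviation payoff −$7016 → loss $7016.
$24251: truthful payoff $0, deviation payoff −$8546 → loss $8546.
$15792: truthful payoff $0, deviation payoff −$87 → loss $87.
Total loss = $1915 + $7016 + $8546 + $87 = $17564.

$17564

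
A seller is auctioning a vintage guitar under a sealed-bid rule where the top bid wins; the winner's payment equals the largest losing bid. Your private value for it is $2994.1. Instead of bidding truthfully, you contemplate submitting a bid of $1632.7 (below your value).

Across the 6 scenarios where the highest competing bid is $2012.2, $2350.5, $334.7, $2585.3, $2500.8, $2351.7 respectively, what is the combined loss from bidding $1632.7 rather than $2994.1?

$3170

The deviation costs you only when the competing bid falls strictly between $1632.7 and $2994.1; elsewhere both bids give the same outcome.
$2012.2: truthful payoff $981.9, deviation payoff $0 → loss $981.9.
$2350.5: truthful payoff $643.6, deviation payoff $0 → loss $643.6.
$334.7: outcomes coincide → loss $0.
$2585.3: truthful payoff $408.8, deviation payoff $0 → loss $408.8.
$2500.8: truthful payoff $493.3, deviation payoff $0 → loss $493.3.
$2351.7: truthful payoff $642.4, deviation payoff $0 → loss $642.4.
Total loss = $981.9 + $643.6 + $408.8 + $493.3 + $642.4 = $3170.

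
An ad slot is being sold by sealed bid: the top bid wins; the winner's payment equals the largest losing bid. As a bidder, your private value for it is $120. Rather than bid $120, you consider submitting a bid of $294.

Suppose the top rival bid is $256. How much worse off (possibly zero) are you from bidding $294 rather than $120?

$136

Bidding your value $120: you lose (since $120 < $256). Payoff $0.
Bidding $294: you win and pay $256. Payoff $120 − $256 = −$136.
The competing bid $256 lies between your value and your inflated bid, so overbidding wins an item priced above your value.
Loss from deviating = $0 − (−$136) = $136.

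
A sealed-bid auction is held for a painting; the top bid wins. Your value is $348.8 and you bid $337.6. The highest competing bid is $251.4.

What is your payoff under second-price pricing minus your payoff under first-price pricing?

$86.2

You have the highest bid, so you win under either rule.
Second-price: pay $251.4 → payoff $97.4.
First-price: pay your own bid $337.6 → payoff $11.2.
Difference = $97.4 − ($11.2) = $86.2.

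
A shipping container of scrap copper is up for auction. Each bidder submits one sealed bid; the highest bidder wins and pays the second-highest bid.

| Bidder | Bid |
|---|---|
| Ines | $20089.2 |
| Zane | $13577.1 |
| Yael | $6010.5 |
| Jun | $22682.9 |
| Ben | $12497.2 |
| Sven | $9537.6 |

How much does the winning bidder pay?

$20089.2

Highest bid: Jun at $22682.9, so Jun wins.
Second-highest bid: Ines at $20089.2 — that is the price the winner pays.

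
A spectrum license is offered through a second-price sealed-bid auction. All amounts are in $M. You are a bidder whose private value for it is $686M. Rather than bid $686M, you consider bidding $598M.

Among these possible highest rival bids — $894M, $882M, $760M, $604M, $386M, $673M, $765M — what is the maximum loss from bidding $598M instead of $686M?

$894M: same outcome either way → loss $0M.
$882M: same outcome either way → loss $0M.
$760M: same outcome either way → loss $0M.
$604M: truthful gives $82M, deviation gives $0M → loss $82M.
$386M: same outcome either way → loss $0M.
$673M: truthful gives $13M, deviation gives $0M → loss $13M.
$765M: same outcome either way → loss $0M.
Maximum loss: $82M.

$82M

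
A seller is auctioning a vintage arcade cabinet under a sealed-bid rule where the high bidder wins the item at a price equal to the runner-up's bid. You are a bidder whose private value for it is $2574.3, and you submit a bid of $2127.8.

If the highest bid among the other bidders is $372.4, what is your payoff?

$2201.9

Your bid $2127.8 exceeds the highest competing bid $372.4, so you win.
In a second-price auction the winner pays the second-highest bid, $372.4.
Payoff = value − price = $2574.3 − $372.4 = $2201.9.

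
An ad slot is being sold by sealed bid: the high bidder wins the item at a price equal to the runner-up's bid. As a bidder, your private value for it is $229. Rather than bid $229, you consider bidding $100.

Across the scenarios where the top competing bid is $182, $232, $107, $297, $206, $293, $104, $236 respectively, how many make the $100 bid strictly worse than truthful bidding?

4

The deviation hurts exactly when the highest competing bid lies strictly between $100 and $229 — underbidding then forfeits a profitable win.
$182: inside the interval → strictly worse (loss $47).
$232: above both → same outcome either way.
$107: inside the interval → strictly worse (loss $122).
$297: above both → same outcome either way.
$206: inside the interval → strictly worse (loss $23).
$293: above both → same outcome either way.
$104: inside the interval → strictly worse (loss $125).
$236: above both → same outcome either way.
Count: 4.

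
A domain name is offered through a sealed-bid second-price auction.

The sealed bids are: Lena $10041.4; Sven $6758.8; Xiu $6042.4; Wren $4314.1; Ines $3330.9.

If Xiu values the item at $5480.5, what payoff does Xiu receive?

$0

Highest bid: Lena at $10041.4, so Lena wins.
Second-highest bid: Sven at $6758.8 — that is the price the winner pays.
Xiu did not win, so Xiu pays nothing and receives nothing: payoff $0.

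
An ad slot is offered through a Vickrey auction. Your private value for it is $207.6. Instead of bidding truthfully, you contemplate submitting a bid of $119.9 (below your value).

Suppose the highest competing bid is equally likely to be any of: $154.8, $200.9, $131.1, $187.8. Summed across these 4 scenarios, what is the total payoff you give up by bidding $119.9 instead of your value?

The deviation costs you only when the competing bid falls strictly between $119.9 and $207.6; elsewhere both bids give the same outcome.
$154.8: truthful payoff $52.8, deviation payoff $0 → loss $52.8.
$200.9: truthful payoff $6.7, deviation payoff $0 → loss $6.7.
$131.1: truthful payoff $76.5, deviation payoff $0 → loss $76.5.
$187.8: truthful payoff $19.8, deviation payoff $0 → loss $19.8.
Total loss = $52.8 + $6.7 + $76.5 + $19.8 = $155.8.
Truthful bidding weakly dominates here: raising your bid can only win items priced above your value, and lowering it can only forfeit items priced below.

$155.8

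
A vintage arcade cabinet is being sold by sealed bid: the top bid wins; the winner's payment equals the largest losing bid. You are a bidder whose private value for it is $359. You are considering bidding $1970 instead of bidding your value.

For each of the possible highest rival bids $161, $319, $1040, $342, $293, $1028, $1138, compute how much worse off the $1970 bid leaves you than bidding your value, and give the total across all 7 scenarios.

$2129

The deviation costs you only when the competing bid falls strictly between $359 and $1970; elsewhere both bids give the same outcome.
$161: outcomes coincide → loss $0.
$319: outcomes coincide → loss $0.
$1040: truthful payoff $0, deviation payoff −$681 → loss $681.
$342: outcomes coincide → loss $0.
$293: outcomes coincide → loss $0.
$1028: truthful payoff $0, deviation payoff −$669 → loss $669.
$1138: truthful payoff $0, deviation payoff −$779 → loss $779.
Total loss = $681 + $669 + $779 = $2129.
In a second-price auction your bid sets only whether you win, not what you pay, so bidding your true value is weakly dominant.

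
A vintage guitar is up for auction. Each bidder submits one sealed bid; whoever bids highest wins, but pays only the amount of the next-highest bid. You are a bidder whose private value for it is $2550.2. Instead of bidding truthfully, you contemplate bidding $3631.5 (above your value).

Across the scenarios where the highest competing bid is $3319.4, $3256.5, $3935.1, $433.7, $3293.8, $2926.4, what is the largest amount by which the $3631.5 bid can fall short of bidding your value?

$3319.4: truthful gives $0, deviation gives −$769.2 → loss $769.2.
$3256.5: truthful gives $0, deviation gives −$706.3 → loss $706.3.
$3935.1: same outcome either way → loss $0.
$433.7: same outcome either way → loss $0.
$3293.8: truthful gives $0, deviation gives −$743.6 → loss $743.6.
$2926.4: truthful gives $0, deviation gives −$376.2 → loss $376.2.
Maximum loss: $769.2.

$769.2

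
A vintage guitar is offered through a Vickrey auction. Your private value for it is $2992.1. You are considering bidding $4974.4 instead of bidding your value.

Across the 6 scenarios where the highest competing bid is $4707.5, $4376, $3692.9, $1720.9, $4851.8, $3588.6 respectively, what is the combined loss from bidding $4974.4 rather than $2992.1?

$6256.3

The deviation costs you only when the competing bid falls strictly between $2992.1 and $4974.4; elsewhere both bids give the same outcome.
$4707.5: truthful payoff $0, deviation payoff −$1715.4 → loss $1715.4.
$4376: truthful payoff $0, deviation payoff −$1383.9 → loss $1383.9.
$3692.9: truthful payoff $0, deviation payoff −$700.8 → loss $700.8.
$1720.9: outcomes coincide → loss $0.
$4851.8: truthful payoff $0, deviation payoff −$1859.7 → loss $1859.7.
$3588.6: truthful payoff $0, deviation payoff −$596.5 → loss $596.5.
Total loss = $1715.4 + $1383.9 + $700.8 + $1859.7 + $596.5 = $6256.3.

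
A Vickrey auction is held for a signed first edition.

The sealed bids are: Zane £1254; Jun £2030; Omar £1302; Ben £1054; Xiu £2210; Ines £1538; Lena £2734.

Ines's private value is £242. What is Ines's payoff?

Highest bid: Lena at £2734, so Lena wins.
Second-highest bid: Xiu at £2210 — that is the price the winner pays.
Ines did not win, so Ines pays nothing and receives nothing: payoff £0.

£0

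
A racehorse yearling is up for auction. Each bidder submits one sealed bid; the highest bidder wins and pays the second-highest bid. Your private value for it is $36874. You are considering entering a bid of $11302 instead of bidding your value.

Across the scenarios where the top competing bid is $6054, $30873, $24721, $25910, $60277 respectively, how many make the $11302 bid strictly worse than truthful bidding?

The deviation hurts exactly when the highest competing bid lies strictly between $11302 and $36874 — underbidding then forfeits a profitable win.
$6054: below both → same outcome either way.
$30873: inside the interval → strictly worse (loss $6001).
$24721: inside the interval → strictly worse (loss $12153).
$25910: inside the interval → strictly worse (loss $10964).
$60277: above both → same outcome either way.
Count: 3.

3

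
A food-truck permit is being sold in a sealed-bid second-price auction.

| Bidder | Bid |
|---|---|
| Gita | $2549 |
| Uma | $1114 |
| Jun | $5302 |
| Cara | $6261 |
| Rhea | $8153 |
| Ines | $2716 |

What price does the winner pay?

$6261

Highest bid: Rhea at $8153, so Rhea wins.
Second-highest bid: Cara at $6261 — that is the price the winner pays.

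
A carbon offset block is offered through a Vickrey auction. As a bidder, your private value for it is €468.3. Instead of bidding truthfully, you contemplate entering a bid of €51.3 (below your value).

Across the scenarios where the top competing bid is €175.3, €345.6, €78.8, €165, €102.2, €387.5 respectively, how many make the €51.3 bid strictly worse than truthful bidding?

6

The deviation hurts exactly when the highest competing bid lies strictly between €51.3 and €468.3 — underbidding then forfeits a profitable win.
€175.3: inside the interval → strictly worse (loss €293).
€345.6: inside the interval → strictly worse (loss €122.7).
€78.8: inside the interval → strictly worse (loss €389.5).
€165: inside the interval → strictly worse (loss €303.3).
€102.2: inside the interval → strictly worse (loss €366.1).
€387.5: inside the interval → strictly worse (loss €80.8).
Count: 6.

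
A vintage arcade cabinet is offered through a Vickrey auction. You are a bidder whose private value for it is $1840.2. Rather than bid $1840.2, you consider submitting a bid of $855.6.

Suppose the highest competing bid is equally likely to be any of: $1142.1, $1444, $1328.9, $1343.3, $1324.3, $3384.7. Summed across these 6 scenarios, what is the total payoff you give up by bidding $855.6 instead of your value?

$2618.4

The deviation costs you only when the competing bid falls strictly between $855.6 and $1840.2; elsewhere both bids give the same outcome.
$1142.1: truthful payoff $698.1, deviation payoff $0 → loss $698.1.
$1444: truthful payoff $396.2, deviation payoff $0 → loss $396.2.
$1328.9: truthful payoff $511.3, deviation payoff $0 → loss $511.3.
$1343.3: truthful payoff $496.9, deviation payoff $0 → loss $496.9.
$1324.3: truthful payoff $515.9, deviation payoff $0 → loss $515.9.
$3384.7: outcomes coincide → loss $0.
Total loss = $698.1 + $396.2 + $511.3 + $496.9 + $515.9 = $2618.4.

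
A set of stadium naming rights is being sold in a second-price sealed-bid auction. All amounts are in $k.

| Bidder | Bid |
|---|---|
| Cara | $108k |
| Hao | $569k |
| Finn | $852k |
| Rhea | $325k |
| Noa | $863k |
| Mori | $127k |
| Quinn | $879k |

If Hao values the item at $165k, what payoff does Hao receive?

$0k

Highest bid: Quinn at $879k, so Quinn wins.
Second-highest bid: Noa at $863k — that is the price the winner pays.
Hao did not win, so Hao pays nothing and receives nothing: payoff $0k.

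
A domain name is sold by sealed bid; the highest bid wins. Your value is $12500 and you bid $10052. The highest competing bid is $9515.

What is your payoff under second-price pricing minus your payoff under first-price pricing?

You have the highest bid, so you win under either rule.
Second-price: pay $9515 → payoff $2985.
First-price: pay your own bid $10052 → payoff $2448.
Difference = $2985 − ($2448) = $537.

$537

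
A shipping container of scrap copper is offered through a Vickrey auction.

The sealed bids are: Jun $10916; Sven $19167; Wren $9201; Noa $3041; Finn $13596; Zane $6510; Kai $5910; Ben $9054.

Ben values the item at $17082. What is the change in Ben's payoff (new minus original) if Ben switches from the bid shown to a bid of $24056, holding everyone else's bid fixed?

−$2085

The highest bid among the other bidders is $19167; Ben's bid doesn't change that.
Original bid $9054: Ben is not highest (top rival bid is $19167); payoff $0.
Alternative bid $24056: Ben is highest, pays the top rival bid $19167; payoff $17082 − $19167 = −$2085.
Change in payoff = −$2085 − ($0) = −$2085.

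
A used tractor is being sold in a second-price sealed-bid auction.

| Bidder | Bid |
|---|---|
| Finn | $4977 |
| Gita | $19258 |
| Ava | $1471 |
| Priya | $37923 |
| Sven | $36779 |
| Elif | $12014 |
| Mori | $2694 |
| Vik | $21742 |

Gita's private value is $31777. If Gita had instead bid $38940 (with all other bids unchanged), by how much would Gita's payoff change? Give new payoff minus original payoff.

The highest bid among the other bidders is $37923; Gita's bid doesn't change that.
Original bid $19258: Gita is not highest (top rival bid is $37923); payoff $0.
Alternative bid $38940: Gita is highest, pays the top rival bid $37923; payoff $31777 − $37923 = −$6146.
Change in payoff = −$6146 − ($0) = −$6146.

−$6146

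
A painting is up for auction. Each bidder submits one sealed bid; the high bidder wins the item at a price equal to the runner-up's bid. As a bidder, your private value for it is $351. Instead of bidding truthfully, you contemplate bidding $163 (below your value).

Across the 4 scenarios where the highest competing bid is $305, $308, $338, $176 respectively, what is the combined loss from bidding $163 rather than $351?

The deviation costs you only when the competing bid falls strictly between $163 and $351; elsewhere both bids give the same outcome.
$305: truthful payoff $46, deviation payoff $0 → loss $46.
$308: truthful payoff $43, deviation payoff $0 → loss $43.
$338: truthful payoff $13, deviation payoff $0 → loss $13.
$176: truthful payoff $175, deviation payoff $0 → loss $175.
Total loss = $46 + $43 + $13 + $175 = $277.

$277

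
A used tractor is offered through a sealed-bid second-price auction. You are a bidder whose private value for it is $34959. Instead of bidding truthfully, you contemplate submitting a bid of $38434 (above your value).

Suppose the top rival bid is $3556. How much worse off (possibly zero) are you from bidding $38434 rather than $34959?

Bidding your value $34959: you win (since $34959 > $3556) and pay $3556. Payoff $31403.
Bidding $38434: you win and pay $3556. Payoff $34959 − $3556 = $31403.
Difference = $31403 − $31403 = $0; both bids lead to the same outcome because the competing bid is below both your value and your alternative bid.

$0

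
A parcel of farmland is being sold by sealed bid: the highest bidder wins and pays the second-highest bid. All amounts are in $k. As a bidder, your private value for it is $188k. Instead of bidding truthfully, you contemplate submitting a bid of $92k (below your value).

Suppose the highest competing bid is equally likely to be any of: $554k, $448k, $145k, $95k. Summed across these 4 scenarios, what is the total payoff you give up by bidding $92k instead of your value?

$136k

The deviation costs you only when the competing bid falls strictly between $92k and $188k; elsewhere both bids give the same outcome.
$554k: outcomes coincide → loss $0k.
$448k: outcomes coincide → loss $0k.
$145k: truthful payoff $43k, deviation payoff $0k → loss $43k.
$95k: truthful payoff $93k, deviation payoff $0k → loss $93k.
Total loss = $43k + $93k = $136k.
In a second-price auction your bid sets only whether you win, not what you pay, so bidding your true value is weakly dominant.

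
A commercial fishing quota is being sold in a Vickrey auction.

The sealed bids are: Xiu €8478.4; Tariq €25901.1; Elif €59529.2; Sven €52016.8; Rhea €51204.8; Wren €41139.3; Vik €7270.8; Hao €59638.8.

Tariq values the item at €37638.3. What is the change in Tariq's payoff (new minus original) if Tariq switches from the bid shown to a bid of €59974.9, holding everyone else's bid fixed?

The highest bid among the other bidders is €59638.8; Tariq's bid doesn't change that.
Original bid €25901.1: Tariq is not highest (top rival bid is €59638.8); payoff €0.
Alternative bid €59974.9: Tariq is highest, pays the top rival bid €59638.8; payoff €37638.3 − €59638.8 = −€22000.5.
Change in payoff = −€22000.5 − (€0) = −€22000.5.

−€22000.5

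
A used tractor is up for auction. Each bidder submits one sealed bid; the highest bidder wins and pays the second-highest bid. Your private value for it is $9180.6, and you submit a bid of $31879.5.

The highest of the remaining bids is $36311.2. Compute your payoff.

Your bid $31879.5 is below the highest competing bid $36311.2, so you lose.
A losing bidder pays nothing and receives nothing: payoff = $0.

$0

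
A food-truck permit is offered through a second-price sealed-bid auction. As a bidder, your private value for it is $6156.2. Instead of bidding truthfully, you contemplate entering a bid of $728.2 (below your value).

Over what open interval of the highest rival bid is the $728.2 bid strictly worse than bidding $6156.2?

If the competing bid is below $728.2, both bids win at the same price — no difference.
If it is above $6156.2, both bids lose — no difference.
If it lies strictly between $728.2 and $6156.2, bidding your value wins at a price below your value (positive payoff) while bidding $728.2 loses (payoff 0).
So the deviation strictly hurts on the open interval ($728.2, $6156.2).
Because the price is fixed by the runner-up's bid, deviating from your value can only change a good outcome into a bad one — never the reverse.

($728.2, $6156.2)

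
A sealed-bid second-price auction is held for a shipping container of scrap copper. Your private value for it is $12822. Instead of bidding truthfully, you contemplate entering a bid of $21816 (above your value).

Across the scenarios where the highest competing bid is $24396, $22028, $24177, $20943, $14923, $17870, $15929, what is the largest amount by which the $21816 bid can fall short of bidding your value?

$8121

$24396: same outcome either way → loss $0.
$22028: same outcome either way → loss $0.
$24177: same outcome either way → loss $0.
$20943: truthful gives $0, deviation gives −$8121 → loss $8121.
$14923: truthful gives $0, deviation gives −$2101 → loss $2101.
$17870: truthful gives $0, deviation gives −$5048 → loss $5048.
$15929: truthful gives $0, deviation gives −$3107 → loss $3107.
Maximum loss: $8121.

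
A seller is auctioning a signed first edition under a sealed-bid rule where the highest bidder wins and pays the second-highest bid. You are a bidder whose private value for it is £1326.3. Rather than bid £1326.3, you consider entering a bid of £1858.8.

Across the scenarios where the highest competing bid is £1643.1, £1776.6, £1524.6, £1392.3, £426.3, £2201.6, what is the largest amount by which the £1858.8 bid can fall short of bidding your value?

£1643.1: truthful gives £0, deviation gives −£316.8 → loss £316.8.
£1776.6: truthful gives £0, deviation gives −£450.3 → loss £450.3.
£1524.6: truthful gives £0, deviation gives −£198.3 → loss £198.3.
£1392.3: truthful gives £0, deviation gives −£66 → loss £66.
£426.3: same outcome either way → loss £0.
£2201.6: same outcome either way → loss £0.
Maximum loss: £450.3.

£450.3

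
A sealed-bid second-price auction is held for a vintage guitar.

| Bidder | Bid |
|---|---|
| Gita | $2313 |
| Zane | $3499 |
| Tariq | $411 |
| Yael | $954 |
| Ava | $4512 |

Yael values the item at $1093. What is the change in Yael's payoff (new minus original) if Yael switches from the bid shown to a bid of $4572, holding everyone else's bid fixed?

The highest bid among the other bidders is $4512; Yael's bid doesn't change that.
Original bid $954: Yael is not highest (top rival bid is $4512); payoff $0.
Alternative bid $4572: Yael is highest, pays the top rival bid $4512; payoff $1093 − $4512 = −$3419.
Change in payoff = −$3419 − ($0) = −$3419.

−$3419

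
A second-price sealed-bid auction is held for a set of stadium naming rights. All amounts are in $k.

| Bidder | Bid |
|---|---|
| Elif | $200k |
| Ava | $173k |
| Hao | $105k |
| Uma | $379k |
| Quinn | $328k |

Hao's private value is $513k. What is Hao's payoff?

$0k

Highest bid: Uma at $379k, so Uma wins.
Second-highest bid: Quinn at $328k — that is the price the winner pays.
Hao did not win, so Hao pays nothing and receives nothing: payoff $0k.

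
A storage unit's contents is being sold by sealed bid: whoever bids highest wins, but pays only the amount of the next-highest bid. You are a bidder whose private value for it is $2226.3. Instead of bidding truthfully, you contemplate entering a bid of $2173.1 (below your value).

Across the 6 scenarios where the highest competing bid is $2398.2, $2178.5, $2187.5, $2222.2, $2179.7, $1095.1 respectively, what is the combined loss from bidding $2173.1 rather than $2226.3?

$137.3

The deviation costs you only when the competing bid falls strictly between $2173.1 and $2226.3; elsewhere both bids give the same outcome.
$2398.2: outcomes coincide → loss $0.
$2178.5: truthful payoff $47.8, deviation payoff $0 → loss $47.8.
$2187.5: truthful payoff $38.8, deviation payoff $0 → loss $38.8.
$2222.2: truthful payoff $4.1, deviation payoff $0 → loss $4.1.
$2179.7: truthful payoff $46.6, deviation payoff $0 → loss $46.6.
$1095.1: outcomes coincide → loss $0.
Total loss = $47.8 + $38.8 + $4.1 + $46.6 = $137.3.
Truthful bidding weakly dominates here: raising your bid can only win items priced above your value, and lowering it can only forfeit items priced below.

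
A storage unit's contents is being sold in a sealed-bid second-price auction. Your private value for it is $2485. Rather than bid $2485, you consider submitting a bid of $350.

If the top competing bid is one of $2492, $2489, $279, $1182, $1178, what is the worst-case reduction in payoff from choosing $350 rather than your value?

$2492: same outcome either way → loss $0.
$2489: same outcome either way → loss $0.
$279: same outcome either way → loss $0.
$1182: truthful gives $1303, deviation gives $0 → loss $1303.
$1178: truthful gives $1307, deviation gives $0 → loss $1307.
Maximum loss: $1307.

$1307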